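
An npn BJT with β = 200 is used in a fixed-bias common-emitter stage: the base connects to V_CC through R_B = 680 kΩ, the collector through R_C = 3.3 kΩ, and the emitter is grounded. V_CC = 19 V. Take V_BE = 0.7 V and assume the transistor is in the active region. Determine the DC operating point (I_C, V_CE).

I_C ≈ 5.4 mA, V_CE ≈ 1.2 V

Base loop: V_CC = I_B·R_B + V_BE, so I_B = (19 − 0.7)/680 kΩ = 0.0269 mA.
In the active region I_C = β·I_B = 200 × 0.0269 = 5.38 mA.
Collector loop: V_CE = V_CC − I_C·R_C = 19 − 5.38×3.3 = 1.24 V.
Since V_CE = 1.24 V > V_CE(sat) ≈ 0.2 V, the transistor is in the active region as assumed.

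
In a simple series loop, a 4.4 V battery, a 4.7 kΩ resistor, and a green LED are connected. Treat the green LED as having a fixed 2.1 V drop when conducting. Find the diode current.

KVL around the loop: 4.4 = V_D + I·R = 2.1 + I × 4.7 kΩ.
So I = (4.4 − 2.1) / 4.7 kΩ = 2.3 / 4.7 = 0.489 mA.

I ≈ 0.49 mA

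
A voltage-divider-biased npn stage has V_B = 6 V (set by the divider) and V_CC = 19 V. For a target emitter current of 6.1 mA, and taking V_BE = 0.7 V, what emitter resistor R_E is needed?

V_E = V_B − V_BE = 6 − 0.7 = 5.3 V.
R_E = V_E / I_E = 5.3 / 6.1 = 0.869 kΩ.

R_E ≈ 0.87 kΩ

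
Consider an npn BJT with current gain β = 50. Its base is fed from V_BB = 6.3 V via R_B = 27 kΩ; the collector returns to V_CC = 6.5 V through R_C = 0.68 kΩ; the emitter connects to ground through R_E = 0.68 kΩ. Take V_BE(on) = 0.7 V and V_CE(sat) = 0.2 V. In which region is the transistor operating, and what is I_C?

active; I_C ≈ 4.5 mA

Assume active. Base-emitter loop: I_B = (V_BB − V_BE)/(R_B + (β+1)R_E) = (6.3 − 0.7)/(27 + 51×0.68) = 0.0908 mA.
I_C = β·I_B = 50×0.0908 = 4.54 mA.
V_CE = V_CC − I_C·R_C − I_E·R_E = 6.5 − 4.54×0.68 − 4.63×0.68 = 0.264 V > V_CE(sat), so the active-region assumption holds.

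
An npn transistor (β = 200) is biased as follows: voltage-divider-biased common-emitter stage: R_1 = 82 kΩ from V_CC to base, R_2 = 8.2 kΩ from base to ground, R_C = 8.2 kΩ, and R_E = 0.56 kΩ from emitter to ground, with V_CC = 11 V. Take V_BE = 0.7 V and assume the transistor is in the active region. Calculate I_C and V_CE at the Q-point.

Thevenize the base divider: V_Th = V_CC·R_2/(R_1+R_2) = 11×8.2/90.2 = 1 V, R_Th = R_1‖R_2 = 7.45 kΩ.
Base-emitter loop: V_Th = I_B·R_Th + V_BE + (β+1)I_B·R_E, so I_B = (1 − 0.7) / (7.45 + 201×0.56) = 0.0025 mA.
I_C = β·I_B = 200×0.0025 = 0.5 mA, and I_E = (β+1)I_B = 0.502 mA.
V_CE = V_CC − I_C·R_C − I_E·R_E = 11 − 0.5×8.2 − 0.502×0.56 = 6.62 V.
V_CE = 6.62 V > 0.2 V confirms active-region operation.

I_C ≈ 0.5 mA, V_CE ≈ 6.6 V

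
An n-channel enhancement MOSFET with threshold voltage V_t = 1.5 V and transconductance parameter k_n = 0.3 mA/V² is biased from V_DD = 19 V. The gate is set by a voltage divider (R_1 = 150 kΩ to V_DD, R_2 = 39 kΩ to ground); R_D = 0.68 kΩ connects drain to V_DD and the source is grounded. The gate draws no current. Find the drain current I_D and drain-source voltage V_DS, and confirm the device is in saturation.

V_G = V_DD·R_2/(R_1+R_2) = 19×39/189 = 3.92 V. With the source grounded, V_GS = V_G = 3.92 V.
Assume saturation: I_D = (k_n/2)(V_GS − V_t)² = (0.3/2)×(3.92 − 1.5)² = 0.15×2.42² = 0.879 mA.
V_DS = V_DD − I_D·R_D = 19 − 0.879×0.68 = 18.4 V.
Saturation requires V_DS ≥ V_GS − V_t = 2.42 V; 18.4 ≥ 2.42 ✓.

I_D ≈ 0.88 mA, V_DS ≈ 18 V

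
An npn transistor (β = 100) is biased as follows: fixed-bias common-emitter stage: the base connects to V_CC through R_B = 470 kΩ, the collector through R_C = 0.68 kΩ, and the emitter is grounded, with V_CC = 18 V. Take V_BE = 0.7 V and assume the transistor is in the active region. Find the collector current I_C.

Base loop: V_CC = I_B·R_B + V_BE, so I_B = (18 − 0.7)/470 kΩ = 0.0368 mA.
In the active region I_C = β·I_B = 100 × 0.0368 = 3.68 mA.
Collector loop: V_CE = V_CC − I_C·R_C = 18 − 3.68×0.68 = 15.5 V.
Since V_CE = 15.5 V > V_CE(sat) ≈ 0.2 V, the transistor is in the active region as assumed.

I_C ≈ 3.7 mA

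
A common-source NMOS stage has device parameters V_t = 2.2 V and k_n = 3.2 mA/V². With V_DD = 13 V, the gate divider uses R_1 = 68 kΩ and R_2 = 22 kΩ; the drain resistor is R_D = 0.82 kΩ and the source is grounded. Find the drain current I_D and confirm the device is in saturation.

V_G = V_DD·R_2/(R_1+R_2) = 13×22/90 = 3.18 V. With the source grounded, V_GS = V_G = 3.18 V.
Assume saturation: I_D = (k_n/2)(V_GS − V_t)² = (3.2/2)×(3.18 − 2.2)² = 1.6×0.978² = 1.53 mA.
V_DS = V_DD − I_D·R_D = 13 − 1.53×0.82 = 11.7 V.
Saturation requires V_DS ≥ V_GS − V_t = 0.978 V; 11.7 ≥ 0.978 ✓.

I_D ≈ 1.5 mA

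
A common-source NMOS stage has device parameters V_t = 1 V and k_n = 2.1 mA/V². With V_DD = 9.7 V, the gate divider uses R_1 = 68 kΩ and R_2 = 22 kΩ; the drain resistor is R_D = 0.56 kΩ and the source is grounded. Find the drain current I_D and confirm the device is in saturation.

I_D ≈ 2 mA

V_G = V_DD·R_2/(R_1+R_2) = 9.7×22/90 = 2.37 V. With the source grounded, V_GS = V_G = 2.37 V.
Assume saturation: I_D = (k_n/2)(V_GS − V_t)² = (2.1/2)×(2.37 − 1)² = 1.05×1.37² = 1.97 mA.
V_DS = V_DD − I_D·R_D = 9.7 − 1.97×0.56 = 8.59 V.
Saturation requires V_DS ≥ V_GS − V_t = 1.37 V; 8.59 ≥ 1.37 ✓.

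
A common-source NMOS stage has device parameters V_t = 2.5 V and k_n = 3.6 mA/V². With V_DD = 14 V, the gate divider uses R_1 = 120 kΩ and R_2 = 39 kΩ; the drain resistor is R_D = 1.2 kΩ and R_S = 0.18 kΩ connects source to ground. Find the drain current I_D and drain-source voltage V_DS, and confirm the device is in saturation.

I_D ≈ 1 mA, V_DS ≈ 13 V

V_G = V_DD·R_2/(R_1+R_2) = 14×39/159 = 3.43 V.
Assume saturation: I_D = (k_n/2)(V_GS − V_t)² with V_GS = V_G − I_D·R_S = 3.43 − 0.18·I_D.
Substituting gives 0.0583·I_D² − 1.61·I_D + 1.57 = 0, with roots I_D = 1.02 or 26.5 mA.
The root I_D = 26.5 mA gives V_GS = -1.34 V ≤ V_t, so take I_D = 1.02 mA.
Then V_GS = 3.25 V and V_DS = V_DD − I_D(R_D+R_S) = 14 − 1.02×1.38 = 12.6 V.
Saturation requires V_DS ≥ V_GS − V_t = 0.751 V; 12.6 ≥ 0.751 ✓.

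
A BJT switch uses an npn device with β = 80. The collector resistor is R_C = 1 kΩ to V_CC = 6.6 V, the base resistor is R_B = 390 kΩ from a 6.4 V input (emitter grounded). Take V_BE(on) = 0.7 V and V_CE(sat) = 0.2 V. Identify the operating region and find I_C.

active; I_C ≈ 1.2 mA

Assume active. Base-emitter loop: I_B = (V_BB − V_BE)/R_B = (6.4 − 0.7)/390 = 0.0146 mA.
I_C = β·I_B = 80×0.0146 = 1.17 mA.
V_CE = V_CC − I_C·R_C = 6.6 − 1.17×1 = 5.43 V > V_CE(sat), so the active-region assumption holds.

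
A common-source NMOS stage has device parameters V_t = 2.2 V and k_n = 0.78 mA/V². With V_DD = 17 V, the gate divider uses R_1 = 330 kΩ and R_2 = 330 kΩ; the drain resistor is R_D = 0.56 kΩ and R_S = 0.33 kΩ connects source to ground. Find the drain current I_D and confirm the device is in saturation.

I_D ≈ 6.6 mA

V_G = V_DD·R_2/(R_1+R_2) = 17×330/660 = 8.5 V.
Assume saturation: I_D = (k_n/2)(V_GS − V_t)² with V_GS = V_G − I_D·R_S = 8.5 − 0.33·I_D.
Substituting gives 0.0425·I_D² − 2.62·I_D + 15.5 = 0, with roots I_D = 6.61 or 55.1 mA.
The root I_D = 55.1 mA gives V_GS = -9.69 V ≤ V_t, so take I_D = 6.61 mA.
Then V_GS = 6.32 V and V_DS = V_DD − I_D(R_D+R_S) = 17 − 6.61×0.89 = 11.1 V.
Saturation requires V_DS ≥ V_GS − V_t = 4.12 V; 11.1 ≥ 4.12 ✓.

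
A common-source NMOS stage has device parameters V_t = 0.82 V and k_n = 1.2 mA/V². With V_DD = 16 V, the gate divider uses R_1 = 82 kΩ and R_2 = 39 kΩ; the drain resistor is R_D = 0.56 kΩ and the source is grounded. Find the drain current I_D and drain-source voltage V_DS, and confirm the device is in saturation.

V_G = V_DD·R_2/(R_1+R_2) = 16×39/121 = 5.16 V. With the source grounded, V_GS = V_G = 5.16 V.
Assume saturation: I_D = (k_n/2)(V_GS − V_t)² = (1.2/2)×(5.16 − 0.82)² = 0.6×4.34² = 11.3 mA.
V_DS = V_DD − I_D·R_D = 16 − 11.3×0.56 = 9.68 V.
Saturation requires V_DS ≥ V_GS − V_t = 4.34 V; 9.68 ≥ 4.34 ✓.

I_D ≈ 11 mA, V_DS ≈ 9.7 V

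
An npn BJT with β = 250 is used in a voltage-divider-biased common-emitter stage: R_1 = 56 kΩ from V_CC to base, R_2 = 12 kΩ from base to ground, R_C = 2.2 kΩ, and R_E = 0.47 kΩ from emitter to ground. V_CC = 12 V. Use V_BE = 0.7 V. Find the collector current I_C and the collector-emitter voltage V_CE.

Thevenize the base divider: V_Th = V_CC·R_2/(R_1+R_2) = 12×12/68 = 2.12 V, R_Th = R_1‖R_2 = 9.88 kΩ.
Base-emitter loop: V_Th = I_B·R_Th + V_BE + (β+1)I_B·R_E, so I_B = (2.12 − 0.7) / (9.88 + 251×0.47) = 0.0111 mA.
I_C = β·I_B = 250×0.0111 = 2.77 mA, and I_E = (β+1)I_B = 2.78 mA.
V_CE = V_CC − I_C·R_C − I_E·R_E = 12 − 2.77×2.2 − 2.78×0.47 = 4.59 V.
V_CE = 4.59 V > 0.2 V confirms active-region operation.

I_C ≈ 2.8 mA, V_CE ≈ 4.6 V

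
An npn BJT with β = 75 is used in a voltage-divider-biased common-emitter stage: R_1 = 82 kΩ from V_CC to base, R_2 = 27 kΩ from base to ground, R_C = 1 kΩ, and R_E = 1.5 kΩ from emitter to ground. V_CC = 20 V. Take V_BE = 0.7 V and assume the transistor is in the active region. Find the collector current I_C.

Thevenize the base divider: V_Th = V_CC·R_2/(R_1+R_2) = 20×27/109 = 4.95 V, R_Th = R_1‖R_2 = 20.3 kΩ.
Base-emitter loop: V_Th = I_B·R_Th + V_BE + (β+1)I_B·R_E, so I_B = (4.95 − 0.7) / (20.3 + 76×1.5) = 0.0317 mA.
I_C = β·I_B = 75×0.0317 = 2.38 mA, and I_E = (β+1)I_B = 2.41 mA.
V_CE = V_CC − I_C·R_C − I_E·R_E = 20 − 2.38×1 − 2.41×1.5 = 14 V.
V_CE = 14 V > 0.2 V confirms active-region operation.

I_C ≈ 2.4 mA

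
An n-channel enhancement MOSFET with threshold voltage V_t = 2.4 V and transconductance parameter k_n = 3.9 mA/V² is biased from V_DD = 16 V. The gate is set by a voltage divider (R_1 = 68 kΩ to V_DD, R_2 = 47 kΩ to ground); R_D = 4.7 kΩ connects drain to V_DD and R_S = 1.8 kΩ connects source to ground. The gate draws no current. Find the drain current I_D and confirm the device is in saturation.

I_D ≈ 1.8 mA

V_G = V_DD·R_2/(R_1+R_2) = 16×47/115 = 6.54 V.
Assume saturation: I_D = (k_n/2)(V_GS − V_t)² with V_GS = V_G − I_D·R_S = 6.54 − 1.8·I_D.
Substituting gives 6.32·I_D² − 30.1·I_D + 33.4 = 0, with roots I_D = 1.77 or 2.99 mA.
The root I_D = 2.99 mA gives V_GS = 1.16 V ≤ V_t, so take I_D = 1.77 mA.
Then V_GS = 3.35 V and V_DS = V_DD − I_D(R_D+R_S) = 16 − 1.77×6.5 = 4.49 V.
Saturation requires V_DS ≥ V_GS − V_t = 0.953 V; 4.49 ≥ 0.953 ✓.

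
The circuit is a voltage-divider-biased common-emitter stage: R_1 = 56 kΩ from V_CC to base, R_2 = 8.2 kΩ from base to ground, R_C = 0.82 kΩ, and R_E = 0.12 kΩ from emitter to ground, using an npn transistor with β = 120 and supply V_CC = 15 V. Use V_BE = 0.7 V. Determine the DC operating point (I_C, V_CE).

I_C ≈ 6.7 mA, V_CE ≈ 8.7 V

Thevenize the base divider: V_Th = V_CC·R_2/(R_1+R_2) = 15×8.2/64.2 = 1.92 V, R_Th = R_1‖R_2 = 7.15 kΩ.
Base-emitter loop: V_Th = I_B·R_Th + V_BE + (β+1)I_B·R_E, so I_B = (1.92 − 0.7) / (7.15 + 121×0.12) = 0.0561 mA.
I_C = β·I_B = 120×0.0561 = 6.73 mA, and I_E = (β+1)I_B = 6.79 mA.
V_CE = V_CC − I_C·R_C − I_E·R_E = 15 − 6.73×0.82 − 6.79×0.12 = 8.66 V.
V_CE = 8.66 V > 0.2 V confirms active-region operation.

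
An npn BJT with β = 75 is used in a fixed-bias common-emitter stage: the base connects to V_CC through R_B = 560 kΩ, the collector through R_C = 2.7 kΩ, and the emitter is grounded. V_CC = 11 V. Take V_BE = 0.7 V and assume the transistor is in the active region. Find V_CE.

V_CE ≈ 7.3 V

Base loop: V_CC = I_B·R_B + V_BE, so I_B = (11 − 0.7)/560 kΩ = 0.0184 mA.
In the active region I_C = β·I_B = 75 × 0.0184 = 1.38 mA.
Collector loop: V_CE = V_CC − I_C·R_C = 11 − 1.38×2.7 = 7.28 V.
Since V_CE = 7.28 V > V_CE(sat) ≈ 0.2 V, the transistor is in the active region as assumed.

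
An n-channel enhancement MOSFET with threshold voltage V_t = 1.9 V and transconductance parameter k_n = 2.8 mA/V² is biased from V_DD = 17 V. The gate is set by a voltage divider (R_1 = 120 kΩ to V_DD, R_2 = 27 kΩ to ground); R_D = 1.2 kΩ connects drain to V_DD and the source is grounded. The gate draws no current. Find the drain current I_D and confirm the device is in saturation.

V_G = V_DD·R_2/(R_1+R_2) = 17×27/147 = 3.12 V. With the source grounded, V_GS = V_G = 3.12 V.
Assume saturation: I_D = (k_n/2)(V_GS − V_t)² = (2.8/2)×(3.12 − 1.9)² = 1.4×1.22² = 2.09 mA.
V_DS = V_DD − I_D·R_D = 17 − 2.09×1.2 = 14.5 V.
Saturation requires V_DS ≥ V_GS − V_t = 1.22 V; 14.5 ≥ 1.22 ✓.

I_D ≈ 2.1 mA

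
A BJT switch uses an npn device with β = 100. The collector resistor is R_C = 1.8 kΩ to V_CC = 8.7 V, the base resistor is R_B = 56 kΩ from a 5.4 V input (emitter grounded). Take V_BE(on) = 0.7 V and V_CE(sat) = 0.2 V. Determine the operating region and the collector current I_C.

Assume active: I_B = (5.4 − 0.7)/56 = 0.0839 mA, giving I_C = β·I_B = 8.39 mA.
But then V_CE = 8.7 − 8.39×1.8 = -6.41 V < V_CE(sat) = 0.2 V — impossible in the active region.
So the transistor is saturated. With V_CE = 0.2 V, I_C = (V_CC − 0.2)/R_C = 8.5/1.8 = 4.72 mA.
Check: β·I_B = 8.39 mA > I_C = 4.72 mA, confirming saturation.

saturation; I_C ≈ 4.7 mA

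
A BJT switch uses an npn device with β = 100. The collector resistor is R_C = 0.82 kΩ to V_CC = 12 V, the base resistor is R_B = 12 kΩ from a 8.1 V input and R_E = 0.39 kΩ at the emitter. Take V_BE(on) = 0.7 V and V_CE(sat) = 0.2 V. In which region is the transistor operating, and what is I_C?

Assume active: I_B = (8.1 − 0.7)/(12 + 101×0.39) = 0.144 mA, I_C = β·I_B = 14.4 mA.
Then V_CE = 12 − 14.4×0.82 − 14.5×0.39 = -5.48 V < 0.2 V — the active assumption fails.
Re-solve with V_CE = 0.2 V. KCL at the emitter: V_E/R_E = (V_BB−0.7−V_E)/R_B + (V_CC−0.2−V_E)/R_C, giving V_E = 3.88 V.
I_C = (V_CC − 0.2 − V_E)/R_C = (11.8 − 3.88)/0.82 = 9.66 mA.
Check: I_B = (7.4 − 3.88)/12 = 0.293 mA, and β·I_B = 29.3 mA > I_C, confirming saturation.

saturation; I_C ≈ 9.7 mA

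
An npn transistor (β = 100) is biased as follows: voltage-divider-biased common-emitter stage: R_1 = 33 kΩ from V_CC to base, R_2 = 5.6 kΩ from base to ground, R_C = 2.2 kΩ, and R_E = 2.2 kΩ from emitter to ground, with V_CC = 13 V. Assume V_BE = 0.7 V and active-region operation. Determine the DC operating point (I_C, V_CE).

I_C ≈ 0.52 mA, V_CE ≈ 11 V

Thevenize the base divider: V_Th = V_CC·R_2/(R_1+R_2) = 13×5.6/38.6 = 1.89 V, R_Th = R_1‖R_2 = 4.79 kΩ.
Base-emitter loop: V_Th = I_B·R_Th + V_BE + (β+1)I_B·R_E, so I_B = (1.89 − 0.7) / (4.79 + 101×2.2) = 0.00523 mA.
I_C = β·I_B = 100×0.00523 = 0.523 mA, and I_E = (β+1)I_B = 0.528 mA.
V_CE = V_CC − I_C·R_C − I_E·R_E = 13 − 0.523×2.2 − 0.528×2.2 = 10.7 V.
V_CE = 10.7 V > 0.2 V confirms active-region operation.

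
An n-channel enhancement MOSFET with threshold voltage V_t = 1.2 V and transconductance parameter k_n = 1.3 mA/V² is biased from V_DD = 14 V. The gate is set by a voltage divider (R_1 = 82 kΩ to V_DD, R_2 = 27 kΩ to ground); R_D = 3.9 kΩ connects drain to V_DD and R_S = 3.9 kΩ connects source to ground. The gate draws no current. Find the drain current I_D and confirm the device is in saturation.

I_D ≈ 0.38 mA

V_G = V_DD·R_2/(R_1+R_2) = 14×27/109 = 3.47 V.
Assume saturation: I_D = (k_n/2)(V_GS − V_t)² with V_GS = V_G − I_D·R_S = 3.47 − 3.9·I_D.
Substituting gives 9.89·I_D² − 12.5·I_D + 3.34 = 0, with roots I_D = 0.384 or 0.88 mA.
The root I_D = 0.88 mA gives V_GS = 0.0366 V ≤ V_t, so take I_D = 0.384 mA.
Then V_GS = 1.97 V and V_DS = V_DD − I_D(R_D+R_S) = 14 − 0.384×7.8 = 11 V.
Saturation requires V_DS ≥ V_GS − V_t = 0.769 V; 11 ≥ 0.769 ✓.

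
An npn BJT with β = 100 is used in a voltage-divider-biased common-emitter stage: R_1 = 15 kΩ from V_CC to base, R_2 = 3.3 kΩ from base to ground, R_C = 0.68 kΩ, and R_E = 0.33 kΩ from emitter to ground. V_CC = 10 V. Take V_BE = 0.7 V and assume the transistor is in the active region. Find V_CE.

Thevenize the base divider: V_Th = V_CC·R_2/(R_1+R_2) = 10×3.3/18.3 = 1.8 V, R_Th = R_1‖R_2 = 2.7 kΩ.
Base-emitter loop: V_Th = I_B·R_Th + V_BE + (β+1)I_B·R_E, so I_B = (1.8 − 0.7) / (2.7 + 101×0.33) = 0.0306 mA.
I_C = β·I_B = 100×0.0306 = 3.06 mA, and I_E = (β+1)I_B = 3.09 mA.
V_CE = V_CC − I_C·R_C − I_E·R_E = 10 − 3.06×0.68 − 3.09×0.33 = 6.9 V.
V_CE = 6.9 V > 0.2 V confirms active-region operation.

V_CE ≈ 6.9 V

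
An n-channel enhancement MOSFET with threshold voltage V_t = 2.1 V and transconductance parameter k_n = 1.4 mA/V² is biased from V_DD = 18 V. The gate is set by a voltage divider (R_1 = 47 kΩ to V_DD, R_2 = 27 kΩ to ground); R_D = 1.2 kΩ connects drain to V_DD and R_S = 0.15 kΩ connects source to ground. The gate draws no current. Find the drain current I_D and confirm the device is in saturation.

I_D ≈ 7.7 mA

V_G = V_DD·R_2/(R_1+R_2) = 18×27/74 = 6.57 V.
Assume saturation: I_D = (k_n/2)(V_GS − V_t)² with V_GS = V_G − I_D·R_S = 6.57 − 0.15·I_D.
Substituting gives 0.0158·I_D² − 1.94·I_D + 14 = 0, with roots I_D = 7.69 or 115 mA.
The root I_D = 115 mA gives V_GS = -10.7 V ≤ V_t, so take I_D = 7.69 mA.
Then V_GS = 5.41 V and V_DS = V_DD − I_D(R_D+R_S) = 18 − 7.69×1.35 = 7.62 V.
Saturation requires V_DS ≥ V_GS − V_t = 3.31 V; 7.62 ≥ 3.31 ✓.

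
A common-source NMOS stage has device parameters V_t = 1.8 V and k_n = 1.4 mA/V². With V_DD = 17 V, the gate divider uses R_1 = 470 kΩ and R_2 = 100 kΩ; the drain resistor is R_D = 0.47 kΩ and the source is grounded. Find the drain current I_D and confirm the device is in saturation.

I_D ≈ 0.98 mA

V_G = V_DD·R_2/(R_1+R_2) = 17×100/570 = 2.98 V. With the source grounded, V_GS = V_G = 2.98 V.
Assume saturation: I_D = (k_n/2)(V_GS − V_t)² = (1.4/2)×(2.98 − 1.8)² = 0.7×1.18² = 0.979 mA.
V_DS = V_DD − I_D·R_D = 17 − 0.979×0.47 = 16.5 V.
Saturation requires V_DS ≥ V_GS − V_t = 1.18 V; 16.5 ≥ 1.18 ✓.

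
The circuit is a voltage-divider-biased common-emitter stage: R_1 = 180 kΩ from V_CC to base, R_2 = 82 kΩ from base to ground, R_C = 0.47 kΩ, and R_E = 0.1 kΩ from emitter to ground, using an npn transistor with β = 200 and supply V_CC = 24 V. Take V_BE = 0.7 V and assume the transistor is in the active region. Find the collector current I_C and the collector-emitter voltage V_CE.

I_C ≈ 18 mA, V_CE ≈ 14 V

Thevenize the base divider: V_Th = V_CC·R_2/(R_1+R_2) = 24×82/262 = 7.51 V, R_Th = R_1‖R_2 = 56.3 kΩ.
Base-emitter loop: V_Th = I_B·R_Th + V_BE + (β+1)I_B·R_E, so I_B = (7.51 − 0.7) / (56.3 + 201×0.1) = 0.0891 mA.
I_C = β·I_B = 200×0.0891 = 17.8 mA, and I_E = (β+1)I_B = 17.9 mA.
V_CE = V_CC − I_C·R_C − I_E·R_E = 24 − 17.8×0.47 − 17.9×0.1 = 13.8 V.
V_CE = 13.8 V > 0.2 V confirms active-region operation.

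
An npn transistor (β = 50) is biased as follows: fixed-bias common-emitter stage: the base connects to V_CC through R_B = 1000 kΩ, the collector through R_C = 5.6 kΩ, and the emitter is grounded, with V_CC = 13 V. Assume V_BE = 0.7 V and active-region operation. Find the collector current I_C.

Base loop: V_CC = I_B·R_B + V_BE, so I_B = (13 − 0.7)/1000 kΩ = 0.0123 mA.
In the active region I_C = β·I_B = 50 × 0.0123 = 0.615 mA.
Collector loop: V_CE = V_CC − I_C·R_C = 13 − 0.615×5.6 = 9.56 V.
Since V_CE = 9.56 V > V_CE(sat) ≈ 0.2 V, the transistor is in the active region as assumed.

I_C ≈ 0.61 mA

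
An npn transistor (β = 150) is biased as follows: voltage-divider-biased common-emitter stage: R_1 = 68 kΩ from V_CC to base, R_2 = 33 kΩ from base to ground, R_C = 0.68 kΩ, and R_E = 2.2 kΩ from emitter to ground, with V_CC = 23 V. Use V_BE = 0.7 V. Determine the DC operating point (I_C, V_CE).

Thevenize the base divider: V_Th = V_CC·R_2/(R_1+R_2) = 23×33/101 = 7.51 V, R_Th = R_1‖R_2 = 22.2 kΩ.
Base-emitter loop: V_Th = I_B·R_Th + V_BE + (β+1)I_B·R_E, so I_B = (7.51 − 0.7) / (22.2 + 151×2.2) = 0.0192 mA.
I_C = β·I_B = 150×0.0192 = 2.88 mA, and I_E = (β+1)I_B = 2.9 mA.
V_CE = V_CC − I_C·R_C − I_E·R_E = 23 − 2.88×0.68 − 2.9×2.2 = 14.7 V.
V_CE = 14.7 V > 0.2 V confirms active-region operation.

I_C ≈ 2.9 mA, V_CE ≈ 15 V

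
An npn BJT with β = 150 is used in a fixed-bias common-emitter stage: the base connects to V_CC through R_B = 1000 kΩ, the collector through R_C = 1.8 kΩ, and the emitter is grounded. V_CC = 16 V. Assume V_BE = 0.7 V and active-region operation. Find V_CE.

V_CE ≈ 12 V

Base loop: V_CC = I_B·R_B + V_BE, so I_B = (16 − 0.7)/1000 kΩ = 0.0153 mA.
In the active region I_C = β·I_B = 150 × 0.0153 = 2.3 mA.
Collector loop: V_CE = V_CC − I_C·R_C = 16 − 2.3×1.8 = 11.9 V.
Since V_CE = 11.9 V > V_CE(sat) ≈ 0.2 V, the transistor is in the active region as assumed.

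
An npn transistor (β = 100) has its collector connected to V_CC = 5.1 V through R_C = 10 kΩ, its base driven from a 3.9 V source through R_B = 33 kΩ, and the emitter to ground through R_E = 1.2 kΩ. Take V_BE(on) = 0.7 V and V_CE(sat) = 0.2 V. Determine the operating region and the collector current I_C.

saturation; I_C ≈ 0.43 mA

Assume active: I_B = (3.9 − 0.7)/(33 + 101×1.2) = 0.0208 mA, I_C = β·I_B = 2.08 mA.
Then V_CE = 5.1 − 2.08×10 − 2.1×1.2 = -18.2 V < 0.2 V — the active assumption fails.
Re-solve with V_CE = 0.2 V. KCL at the emitter: V_E/R_E = (V_BB−0.7−V_E)/R_B + (V_CC−0.2−V_E)/R_C, giving V_E = 0.609 V.
I_C = (V_CC − 0.2 − V_E)/R_C = (4.9 − 0.609)/10 = 0.429 mA.
Check: I_B = (3.2 − 0.609)/33 = 0.0785 mA, and β·I_B = 7.85 mA > I_C, confirming saturation.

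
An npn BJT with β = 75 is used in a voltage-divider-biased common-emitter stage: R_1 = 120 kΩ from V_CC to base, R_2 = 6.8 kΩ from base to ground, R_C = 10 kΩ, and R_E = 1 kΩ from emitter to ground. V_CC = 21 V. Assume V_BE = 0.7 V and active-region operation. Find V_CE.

Thevenize the base divider: V_Th = V_CC·R_2/(R_1+R_2) = 21×6.8/127 = 1.13 V, R_Th = R_1‖R_2 = 6.44 kΩ.
Base-emitter loop: V_Th = I_B·R_Th + V_BE + (β+1)I_B·R_E, so I_B = (1.13 − 0.7) / (6.44 + 76×1) = 0.00517 mA.
I_C = β·I_B = 75×0.00517 = 0.388 mA, and I_E = (β+1)I_B = 0.393 mA.
V_CE = V_CC − I_C·R_C − I_E·R_E = 21 − 0.388×10 − 0.393×1 = 16.7 V.
V_CE = 16.7 V > 0.2 V confirms active-region operation.

V_CE ≈ 17 V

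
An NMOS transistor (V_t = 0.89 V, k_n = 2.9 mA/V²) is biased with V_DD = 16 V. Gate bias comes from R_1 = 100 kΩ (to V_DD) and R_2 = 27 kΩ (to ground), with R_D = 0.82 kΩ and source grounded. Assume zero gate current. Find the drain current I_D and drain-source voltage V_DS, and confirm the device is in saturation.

I_D ≈ 9.1 mA, V_DS ≈ 8.5 V

V_G = V_DD·R_2/(R_1+R_2) = 16×27/127 = 3.4 V. With the source grounded, V_GS = V_G = 3.4 V.
Assume saturation: I_D = (k_n/2)(V_GS − V_t)² = (2.9/2)×(3.4 − 0.89)² = 1.45×2.51² = 9.15 mA.
V_DS = V_DD − I_D·R_D = 16 − 9.15×0.82 = 8.5 V.
Saturation requires V_DS ≥ V_GS − V_t = 2.51 V; 8.5 ≥ 2.51 ✓.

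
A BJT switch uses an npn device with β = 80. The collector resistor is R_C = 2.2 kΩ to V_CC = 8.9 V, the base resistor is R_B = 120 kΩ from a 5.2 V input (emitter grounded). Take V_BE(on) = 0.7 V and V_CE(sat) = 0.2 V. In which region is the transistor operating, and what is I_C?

Assume active. Base-emitter loop: I_B = (V_BB − V_BE)/R_B = (5.2 − 0.7)/120 = 0.0375 mA.
I_C = β·I_B = 80×0.0375 = 3 mA.
V_CE = V_CC − I_C·R_C = 8.9 − 3×2.2 = 2.3 V > V_CE(sat), so the active-region assumption holds.

active; I_C ≈ 3 mA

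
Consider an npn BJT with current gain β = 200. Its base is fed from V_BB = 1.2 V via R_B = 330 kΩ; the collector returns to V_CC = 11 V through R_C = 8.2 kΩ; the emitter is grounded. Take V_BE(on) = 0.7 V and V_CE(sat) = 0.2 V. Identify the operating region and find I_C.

Assume active. Base-emitter loop: I_B = (V_BB − V_BE)/R_B = (1.2 − 0.7)/330 = 0.00152 mA.
I_C = β·I_B = 200×0.00152 = 0.303 mA.
V_CE = V_CC − I_C·R_C = 11 − 0.303×8.2 = 8.52 V > V_CE(sat), so the active-region assumption holds.

active; I_C ≈ 0.3 mA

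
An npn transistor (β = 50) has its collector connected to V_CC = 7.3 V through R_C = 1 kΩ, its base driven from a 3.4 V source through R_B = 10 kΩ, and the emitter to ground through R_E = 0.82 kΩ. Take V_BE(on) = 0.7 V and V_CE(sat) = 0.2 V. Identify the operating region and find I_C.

active; I_C ≈ 2.6 mA

Assume active. Base-emitter loop: I_B = (V_BB − V_BE)/(R_B + (β+1)R_E) = (3.4 − 0.7)/(10 + 51×0.82) = 0.0521 mA.
I_C = β·I_B = 50×0.0521 = 2.61 mA.
V_CE = V_CC − I_C·R_C − I_E·R_E = 7.3 − 2.61×1 − 2.66×0.82 = 2.52 V > V_CE(sat), so the active-region assumption holds.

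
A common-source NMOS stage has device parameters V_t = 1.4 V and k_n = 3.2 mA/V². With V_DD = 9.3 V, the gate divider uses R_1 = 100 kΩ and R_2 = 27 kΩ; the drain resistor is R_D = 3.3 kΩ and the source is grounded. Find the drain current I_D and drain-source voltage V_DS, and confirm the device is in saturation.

I_D ≈ 0.53 mA, V_DS ≈ 7.5 V

V_G = V_DD·R_2/(R_1+R_2) = 9.3×27/127 = 1.98 V. With the source grounded, V_GS = V_G = 1.98 V.
Assume saturation: I_D = (k_n/2)(V_GS − V_t)² = (3.2/2)×(1.98 − 1.4)² = 1.6×0.577² = 0.533 mA.
V_DS = V_DD − I_D·R_D = 9.3 − 0.533×3.3 = 7.54 V.
Saturation requires V_DS ≥ V_GS − V_t = 0.577 V; 7.54 ≥ 0.577 ✓.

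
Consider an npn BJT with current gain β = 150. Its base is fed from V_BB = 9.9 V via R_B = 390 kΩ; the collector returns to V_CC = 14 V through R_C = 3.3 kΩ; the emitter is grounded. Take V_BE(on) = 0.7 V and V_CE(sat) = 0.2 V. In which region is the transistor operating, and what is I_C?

Assume active. Base-emitter loop: I_B = (V_BB − V_BE)/R_B = (9.9 − 0.7)/390 = 0.0236 mA.
I_C = β·I_B = 150×0.0236 = 3.54 mA.
V_CE = V_CC − I_C·R_C = 14 − 3.54×3.3 = 2.32 V > V_CE(sat), so the active-region assumption holds.

active; I_C ≈ 3.5 mA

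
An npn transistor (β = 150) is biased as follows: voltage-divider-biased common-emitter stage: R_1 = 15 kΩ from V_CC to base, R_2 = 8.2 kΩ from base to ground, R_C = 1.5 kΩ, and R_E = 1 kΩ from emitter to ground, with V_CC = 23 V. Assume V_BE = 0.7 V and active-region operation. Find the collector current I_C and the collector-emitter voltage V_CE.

I_C ≈ 7.1 mA, V_CE ≈ 5.1 V

Thevenize the base divider: V_Th = V_CC·R_2/(R_1+R_2) = 23×8.2/23.2 = 8.13 V, R_Th = R_1‖R_2 = 5.3 kΩ.
Base-emitter loop: V_Th = I_B·R_Th + V_BE + (β+1)I_B·R_E, so I_B = (8.13 − 0.7) / (5.3 + 151×1) = 0.0475 mA.
I_C = β·I_B = 150×0.0475 = 7.13 mA, and I_E = (β+1)I_B = 7.18 mA.
V_CE = V_CC − I_C·R_C − I_E·R_E = 23 − 7.13×1.5 − 7.18×1 = 5.13 V.
V_CE = 5.13 V > 0.2 V confirms active-region operation.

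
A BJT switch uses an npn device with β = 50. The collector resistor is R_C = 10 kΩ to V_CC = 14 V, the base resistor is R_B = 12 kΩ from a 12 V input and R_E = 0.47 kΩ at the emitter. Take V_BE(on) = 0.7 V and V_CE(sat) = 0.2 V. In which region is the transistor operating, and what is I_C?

saturation; I_C ≈ 1.3 mA

Assume active: I_B = (12 − 0.7)/(12 + 51×0.47) = 0.314 mA, I_C = β·I_B = 15.7 mA.
Then V_CE = 14 − 15.7×10 − 16×0.47 = -151 V < 0.2 V — the active assumption fails.
Re-solve with V_CE = 0.2 V. KCL at the emitter: V_E/R_E = (V_BB−0.7−V_E)/R_B + (V_CC−0.2−V_E)/R_C, giving V_E = 1 V.
I_C = (V_CC − 0.2 − V_E)/R_C = (13.8 − 1)/10 = 1.28 mA.
Check: I_B = (11.3 − 1)/12 = 0.858 mA, and β·I_B = 42.9 mA > I_C, confirming saturation.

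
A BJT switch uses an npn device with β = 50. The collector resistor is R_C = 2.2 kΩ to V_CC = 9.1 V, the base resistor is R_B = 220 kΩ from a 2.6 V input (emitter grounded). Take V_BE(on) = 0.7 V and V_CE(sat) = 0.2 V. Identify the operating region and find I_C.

Assume active. Base-emitter loop: I_B = (V_BB − V_BE)/R_B = (2.6 − 0.7)/220 = 0.00864 mA.
I_C = β·I_B = 50×0.00864 = 0.432 mA.
V_CE = V_CC − I_C·R_C = 9.1 − 0.432×2.2 = 8.15 V > V_CE(sat), so the active-region assumption holds.

active; I_C ≈ 0.43 mA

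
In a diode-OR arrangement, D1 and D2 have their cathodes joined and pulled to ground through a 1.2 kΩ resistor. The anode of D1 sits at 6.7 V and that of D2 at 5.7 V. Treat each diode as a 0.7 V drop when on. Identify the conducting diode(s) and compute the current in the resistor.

Only D1 conducts; I_R ≈ 5 mA

Assume both conduct. Then node N would need to be at both 6.7−0.7 = 6 V and 5.7−0.7 = 5 V, which is impossible.
Assume only D1 conducts: V_N = 6.7 − 0.7 = 6 V, so I_R = 6/1.2 = 5 mA.
Check D2: its anode-to-cathode voltage is 5.7 − 6 = -0.3 V < 0.7 V, so it is off. The assumption is consistent.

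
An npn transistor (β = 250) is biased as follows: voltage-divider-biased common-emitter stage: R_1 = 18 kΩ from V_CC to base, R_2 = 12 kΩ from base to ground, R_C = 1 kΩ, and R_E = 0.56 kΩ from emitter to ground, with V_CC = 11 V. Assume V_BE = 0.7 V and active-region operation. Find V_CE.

V_CE ≈ 1.2 V

Thevenize the base divider: V_Th = V_CC·R_2/(R_1+R_2) = 11×12/30 = 4.4 V, R_Th = R_1‖R_2 = 7.2 kΩ.
Base-emitter loop: V_Th = I_B·R_Th + V_BE + (β+1)I_B·R_E, so I_B = (4.4 − 0.7) / (7.2 + 251×0.56) = 0.025 mA.
I_C = β·I_B = 250×0.025 = 6.26 mA, and I_E = (β+1)I_B = 6.29 mA.
V_CE = V_CC − I_C·R_C − I_E·R_E = 11 − 6.26×1 − 6.29×0.56 = 1.22 V.
V_CE = 1.22 V > 0.2 V confirms active-region operation.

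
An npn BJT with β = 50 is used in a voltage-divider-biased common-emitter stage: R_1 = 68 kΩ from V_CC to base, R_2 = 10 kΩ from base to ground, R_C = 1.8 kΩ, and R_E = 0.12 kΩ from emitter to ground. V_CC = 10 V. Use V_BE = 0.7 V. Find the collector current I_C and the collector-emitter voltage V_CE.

I_C ≈ 2 mA, V_CE ≈ 6.2 V

Thevenize the base divider: V_Th = V_CC·R_2/(R_1+R_2) = 10×10/78 = 1.28 V, R_Th = R_1‖R_2 = 8.72 kΩ.
Base-emitter loop: V_Th = I_B·R_Th + V_BE + (β+1)I_B·R_E, so I_B = (1.28 − 0.7) / (8.72 + 51×0.12) = 0.0392 mA.
I_C = β·I_B = 50×0.0392 = 1.96 mA, and I_E = (β+1)I_B = 2 mA.
V_CE = V_CC − I_C·R_C − I_E·R_E = 10 − 1.96×1.8 − 2×0.12 = 6.23 V.
V_CE = 6.23 V > 0.2 V confirms active-region operation.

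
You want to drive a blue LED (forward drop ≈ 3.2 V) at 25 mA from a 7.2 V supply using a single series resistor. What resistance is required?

R ≈ 0.16 kΩ

The resistor drops V_S − V_D = 7.2 − 3.2 = 4 V at 25 mA.
R = 4 V / 25 mA = 0.16 kΩ.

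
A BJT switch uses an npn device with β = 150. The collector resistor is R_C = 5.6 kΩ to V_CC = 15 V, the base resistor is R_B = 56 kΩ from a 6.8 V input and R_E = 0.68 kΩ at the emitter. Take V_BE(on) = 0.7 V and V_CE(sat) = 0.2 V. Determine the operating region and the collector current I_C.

saturation; I_C ≈ 2.3 mA

Assume active: I_B = (6.8 − 0.7)/(56 + 151×0.68) = 0.0384 mA, I_C = β·I_B = 5.77 mA.
Then V_CE = 15 − 5.77×5.6 − 5.8×0.68 = -21.2 V < 0.2 V — the active assumption fails.
Re-solve with V_CE = 0.2 V. KCL at the emitter: V_E/R_E = (V_BB−0.7−V_E)/R_B + (V_CC−0.2−V_E)/R_C, giving V_E = 1.65 V.
I_C = (V_CC − 0.2 − V_E)/R_C = (14.8 − 1.65)/5.6 = 2.35 mA.
Check: I_B = (6.1 − 1.65)/56 = 0.0795 mA, and β·I_B = 11.9 mA > I_C, confirming saturation.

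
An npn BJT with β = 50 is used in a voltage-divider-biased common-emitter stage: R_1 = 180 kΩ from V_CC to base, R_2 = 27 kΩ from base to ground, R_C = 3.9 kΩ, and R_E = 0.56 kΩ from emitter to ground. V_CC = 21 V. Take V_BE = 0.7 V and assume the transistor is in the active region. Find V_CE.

V_CE ≈ 12 V

Thevenize the base divider: V_Th = V_CC·R_2/(R_1+R_2) = 21×27/207 = 2.74 V, R_Th = R_1‖R_2 = 23.5 kΩ.
Base-emitter loop: V_Th = I_B·R_Th + V_BE + (β+1)I_B·R_E, so I_B = (2.74 − 0.7) / (23.5 + 51×0.56) = 0.0392 mA.
I_C = β·I_B = 50×0.0392 = 1.96 mA, and I_E = (β+1)I_B = 2 mA.
V_CE = V_CC − I_C·R_C − I_E·R_E = 21 − 1.96×3.9 − 2×0.56 = 12.2 V.
V_CE = 12.2 V > 0.2 V confirms active-region operation.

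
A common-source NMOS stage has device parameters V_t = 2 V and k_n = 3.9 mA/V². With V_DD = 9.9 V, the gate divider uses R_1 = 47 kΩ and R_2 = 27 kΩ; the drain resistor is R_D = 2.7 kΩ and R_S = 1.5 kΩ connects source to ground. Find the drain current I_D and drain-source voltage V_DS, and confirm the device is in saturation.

V_G = V_DD·R_2/(R_1+R_2) = 9.9×27/74 = 3.61 V.
Assume saturation: I_D = (k_n/2)(V_GS − V_t)² with V_GS = V_G − I_D·R_S = 3.61 − 1.5·I_D.
Substituting gives 4.39·I_D² − 10.4·I_D + 5.07 = 0, with roots I_D = 0.681 or 1.7 mA.
The root I_D = 1.7 mA gives V_GS = 1.07 V ≤ V_t, so take I_D = 0.681 mA.
Then V_GS = 2.59 V and V_DS = V_DD − I_D(R_D+R_S) = 9.9 − 0.681×4.2 = 7.04 V.
Saturation requires V_DS ≥ V_GS − V_t = 0.591 V; 7.04 ≥ 0.591 ✓.

I_D ≈ 0.68 mA, V_DS ≈ 7 V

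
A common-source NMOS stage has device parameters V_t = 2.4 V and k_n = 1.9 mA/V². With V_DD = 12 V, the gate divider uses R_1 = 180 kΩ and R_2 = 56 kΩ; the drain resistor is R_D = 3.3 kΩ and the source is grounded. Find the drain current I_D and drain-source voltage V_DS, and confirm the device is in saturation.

I_D ≈ 0.19 mA, V_DS ≈ 11 V

V_G = V_DD·R_2/(R_1+R_2) = 12×56/236 = 2.85 V. With the source grounded, V_GS = V_G = 2.85 V.
Assume saturation: I_D = (k_n/2)(V_GS − V_t)² = (1.9/2)×(2.85 − 2.4)² = 0.95×0.447² = 0.19 mA.
V_DS = V_DD − I_D·R_D = 12 − 0.19×3.3 = 11.4 V.
Saturation requires V_DS ≥ V_GS − V_t = 0.447 V; 11.4 ≥ 0.447 ✓.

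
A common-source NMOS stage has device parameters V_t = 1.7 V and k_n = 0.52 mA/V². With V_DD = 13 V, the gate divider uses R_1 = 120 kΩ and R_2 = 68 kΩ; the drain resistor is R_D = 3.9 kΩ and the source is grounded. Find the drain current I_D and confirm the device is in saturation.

V_G = V_DD·R_2/(R_1+R_2) = 13×68/188 = 4.7 V. With the source grounded, V_GS = V_G = 4.7 V.
Assume saturation: I_D = (k_n/2)(V_GS − V_t)² = (0.52/2)×(4.7 − 1.7)² = 0.26×3² = 2.34 mA.
V_DS = V_DD − I_D·R_D = 13 − 2.34×3.9 = 3.86 V.
Saturation requires V_DS ≥ V_GS − V_t = 3 V; 3.86 ≥ 3 ✓.

I_D ≈ 2.3 mA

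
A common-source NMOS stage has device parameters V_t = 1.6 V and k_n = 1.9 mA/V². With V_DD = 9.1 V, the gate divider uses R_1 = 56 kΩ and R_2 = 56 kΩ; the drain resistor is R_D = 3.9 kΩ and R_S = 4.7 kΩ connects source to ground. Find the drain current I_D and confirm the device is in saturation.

V_G = V_DD·R_2/(R_1+R_2) = 9.1×56/112 = 4.55 V.
Assume saturation: I_D = (k_n/2)(V_GS − V_t)² with V_GS = V_G − I_D·R_S = 4.55 − 4.7·I_D.
Substituting gives 21·I_D² − 27.3·I_D + 8.27 = 0, with roots I_D = 0.477 or 0.826 mA.
The root I_D = 0.826 mA gives V_GS = 0.668 V ≤ V_t, so take I_D = 0.477 mA.
Then V_GS = 2.31 V and V_DS = V_DD − I_D(R_D+R_S) = 9.1 − 0.477×8.6 = 5 V.
Saturation requires V_DS ≥ V_GS − V_t = 0.709 V; 5 ≥ 0.709 ✓.

I_D ≈ 0.48 mA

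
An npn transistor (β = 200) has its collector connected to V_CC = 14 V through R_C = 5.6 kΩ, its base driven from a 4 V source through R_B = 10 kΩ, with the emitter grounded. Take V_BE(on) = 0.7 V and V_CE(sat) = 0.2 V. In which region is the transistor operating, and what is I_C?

saturation; I_C ≈ 2.5 mA

Assume active: I_B = (4 − 0.7)/10 = 0.33 mA, giving I_C = β·I_B = 66 mA.
But then V_CE = 14 − 66×5.6 = -356 V < V_CE(sat) = 0.2 V — impossible in the active region.
So the transistor is saturated. With V_CE = 0.2 V, I_C = (V_CC − 0.2)/R_C = 13.8/5.6 = 2.46 mA.
Check: β·I_B = 66 mA > I_C = 2.46 mA, confirming saturation.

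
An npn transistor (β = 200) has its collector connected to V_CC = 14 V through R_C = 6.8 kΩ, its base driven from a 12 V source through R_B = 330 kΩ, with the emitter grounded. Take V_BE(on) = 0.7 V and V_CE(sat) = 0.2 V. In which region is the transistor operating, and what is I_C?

saturation; I_C ≈ 2 mA

Assume active: I_B = (12 − 0.7)/330 = 0.0342 mA, giving I_C = β·I_B = 6.85 mA.
But then V_CE = 14 − 6.85×6.8 = -32.6 V < V_CE(sat) = 0.2 V — impossible in the active region.
So the transistor is saturated. With V_CE = 0.2 V, I_C = (V_CC − 0.2)/R_C = 13.8/6.8 = 2.03 mA.
Check: β·I_B = 6.85 mA > I_C = 2.03 mA, confirming saturation.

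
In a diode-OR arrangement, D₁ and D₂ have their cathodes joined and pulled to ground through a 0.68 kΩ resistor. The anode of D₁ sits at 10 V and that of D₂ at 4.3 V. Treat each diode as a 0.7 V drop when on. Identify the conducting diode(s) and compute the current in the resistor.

Only D₁ conducts; I_R ≈ 14 mA

Assume both conduct. Then node N would need to be at both 10−0.7 = 9.3 V and 4.3−0.7 = 3.6 V, which is impossible.
Assume only D₁ conducts: V_N = 10 − 0.7 = 9.3 V, so I_R = 9.3/0.68 = 13.7 mA.
Check D₂: its anode-to-cathode voltage is 4.3 − 9.3 = -5 V < 0.7 V, so it is off. The assumption is consistent.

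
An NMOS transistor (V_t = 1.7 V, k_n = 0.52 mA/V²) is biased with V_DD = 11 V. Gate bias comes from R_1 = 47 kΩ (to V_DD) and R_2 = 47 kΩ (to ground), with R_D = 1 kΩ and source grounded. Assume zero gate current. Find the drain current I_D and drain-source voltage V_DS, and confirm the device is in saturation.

I_D ≈ 3.8 mA, V_DS ≈ 7.2 V

V_G = V_DD·R_2/(R_1+R_2) = 11×47/94 = 5.5 V. With the source grounded, V_GS = V_G = 5.5 V.
Assume saturation: I_D = (k_n/2)(V_GS − V_t)² = (0.52/2)×(5.5 − 1.7)² = 0.26×3.8² = 3.75 mA.
V_DS = V_DD − I_D·R_D = 11 − 3.75×1 = 7.25 V.
Saturation requires V_DS ≥ V_GS − V_t = 3.8 V; 7.25 ≥ 3.8 ✓.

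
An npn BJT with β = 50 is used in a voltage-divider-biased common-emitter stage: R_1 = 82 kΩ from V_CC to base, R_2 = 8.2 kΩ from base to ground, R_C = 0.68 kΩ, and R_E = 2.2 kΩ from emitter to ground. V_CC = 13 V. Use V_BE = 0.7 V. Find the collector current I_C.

Thevenize the base divider: V_Th = V_CC·R_2/(R_1+R_2) = 13×8.2/90.2 = 1.18 V, R_Th = R_1‖R_2 = 7.45 kΩ.
Base-emitter loop: V_Th = I_B·R_Th + V_BE + (β+1)I_B·R_E, so I_B = (1.18 − 0.7) / (7.45 + 51×2.2) = 0.00403 mA.
I_C = β·I_B = 50×0.00403 = 0.201 mA, and I_E = (β+1)I_B = 0.205 mA.
V_CE = V_CC − I_C·R_C − I_E·R_E = 13 − 0.201×0.68 − 0.205×2.2 = 12.4 V.
V_CE = 12.4 V > 0.2 V confirms active-region operation.

I_C ≈ 0.2 mA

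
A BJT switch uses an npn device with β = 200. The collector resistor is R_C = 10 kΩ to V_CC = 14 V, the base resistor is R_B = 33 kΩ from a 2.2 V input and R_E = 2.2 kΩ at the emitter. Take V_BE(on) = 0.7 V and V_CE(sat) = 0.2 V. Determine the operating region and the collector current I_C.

Assume active. Base-emitter loop: I_B = (V_BB − V_BE)/(R_B + (β+1)R_E) = (2.2 − 0.7)/(33 + 201×2.2) = 0.00316 mA.
I_C = β·I_B = 200×0.00316 = 0.631 mA.
V_CE = V_CC − I_C·R_C − I_E·R_E = 14 − 0.631×10 − 0.634×2.2 = 6.29 V > V_CE(sat), so the active-region assumption holds.

active; I_C ≈ 0.63 mA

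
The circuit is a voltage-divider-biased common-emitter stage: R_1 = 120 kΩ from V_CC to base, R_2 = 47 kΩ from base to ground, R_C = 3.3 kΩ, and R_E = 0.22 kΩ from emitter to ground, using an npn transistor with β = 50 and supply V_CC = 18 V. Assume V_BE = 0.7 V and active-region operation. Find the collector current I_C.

I_C ≈ 4.9 mA

Thevenize the base divider: V_Th = V_CC·R_2/(R_1+R_2) = 18×47/167 = 5.07 V, R_Th = R_1‖R_2 = 33.8 kΩ.
Base-emitter loop: V_Th = I_B·R_Th + V_BE + (β+1)I_B·R_E, so I_B = (5.07 − 0.7) / (33.8 + 51×0.22) = 0.097 mA.
I_C = β·I_B = 50×0.097 = 4.85 mA, and I_E = (β+1)I_B = 4.95 mA.
V_CE = V_CC − I_C·R_C − I_E·R_E = 18 − 4.85×3.3 − 4.95×0.22 = 0.9 V.
V_CE = 0.9 V > 0.2 V confirms active-region operation.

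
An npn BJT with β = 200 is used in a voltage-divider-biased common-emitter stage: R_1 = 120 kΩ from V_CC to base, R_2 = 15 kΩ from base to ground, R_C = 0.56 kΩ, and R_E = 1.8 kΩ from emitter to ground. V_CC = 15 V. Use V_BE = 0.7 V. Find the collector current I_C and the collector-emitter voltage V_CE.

I_C ≈ 0.52 mA, V_CE ≈ 14 V

Thevenize the base divider: V_Th = V_CC·R_2/(R_1+R_2) = 15×15/135 = 1.67 V, R_Th = R_1‖R_2 = 13.3 kΩ.
Base-emitter loop: V_Th = I_B·R_Th + V_BE + (β+1)I_B·R_E, so I_B = (1.67 − 0.7) / (13.3 + 201×1.8) = 0.00258 mA.
I_C = β·I_B = 200×0.00258 = 0.515 mA, and I_E = (β+1)I_B = 0.518 mA.
V_CE = V_CC − I_C·R_C − I_E·R_E = 15 − 0.515×0.56 − 0.518×1.8 = 13.8 V.
V_CE = 13.8 V > 0.2 V confirms active-region operation.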